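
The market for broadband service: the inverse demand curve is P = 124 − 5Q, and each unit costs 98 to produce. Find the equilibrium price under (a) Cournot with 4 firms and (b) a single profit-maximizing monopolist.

In a 4-firm Cournot equilibrium, symmetry and the first-order condition give q = (124 − 98)/(25) = 1.04. So Q = 4.16 and P = 103.2.
The monopolist equates marginal revenue to marginal cost: 124 − 10Q = 98, so Q = 2.6. From demand, P = 111.

Cournot: P = 103.2; Monopoly: P = 111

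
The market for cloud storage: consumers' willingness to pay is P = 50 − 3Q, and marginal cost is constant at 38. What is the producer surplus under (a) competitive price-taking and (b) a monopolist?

Competition: PS = 0; Monopoly: PS = 12

Perfect competition: P = MC = 38, so 50 − 3Q = 38 and Q = 4.
PS = (38 − 38)·4 = 0.
The monopolist equates marginal revenue to marginal cost: 50 − 6Q = 38, so Q = 2. From demand, P = 44.
PS = (44 − 38)·2 = 12.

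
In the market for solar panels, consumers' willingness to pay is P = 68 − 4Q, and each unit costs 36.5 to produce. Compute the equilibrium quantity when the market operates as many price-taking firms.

Perfect competition: P = MC = 36.5, so 68 − 4Q = 36.5 and Q = 7.875.

Q = 7.875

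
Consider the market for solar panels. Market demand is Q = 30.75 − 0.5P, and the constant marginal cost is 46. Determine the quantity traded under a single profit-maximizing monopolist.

Inverting demand: P = 61.5 − 2Q.
The monopolist equates marginal revenue to marginal cost: 61.5 − 4Q = 46, so Q = 3.875. From demand, P = 53.75.

Q = 3.875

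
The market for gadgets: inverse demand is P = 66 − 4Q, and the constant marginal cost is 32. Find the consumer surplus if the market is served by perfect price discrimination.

A perfectly discriminating monopolist sells every unit with P(Q) ≥ MC(Q), so output equals the competitive quantity Q = 8.5. Each buyer pays their reservation price, so CS = 0 and the firm captures all surplus.
CS = 0.

CS = 0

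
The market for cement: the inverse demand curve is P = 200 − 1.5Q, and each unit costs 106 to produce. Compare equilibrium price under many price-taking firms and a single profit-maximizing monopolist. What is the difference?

Under competition P = MC = 106, so Q = (200 − 106)/1.5 = 188/3.
Monopoly sets MR = MC: 200 − 3Q = 106 ⇒ Q = 94/3, P = 200 − 1.5·94/3 = 153.
Change in equilibrium price: 153 − 106 = 47.

P rises by 47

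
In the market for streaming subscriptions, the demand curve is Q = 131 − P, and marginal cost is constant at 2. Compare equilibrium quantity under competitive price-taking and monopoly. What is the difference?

Inverting demand: P = 131 − Q.
Perfect competition: P = MC = 2, so 131 − Q = 2 and Q = 129.
A monopolist chooses Q where MR = MC. MR = 131 − 2Q; setting this equal to 2 gives Q = 64.5 and P = 66.5.
Change in equilibrium quantity: 64.5 − 129 = −64.5.

Q falls by 64.5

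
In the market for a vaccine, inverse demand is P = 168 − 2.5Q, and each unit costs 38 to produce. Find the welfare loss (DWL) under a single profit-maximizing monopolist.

Perfect competition: P = MC = 38, so 168 − 2.5Q = 38 and Q = 52.
A monopolist chooses Q where MR = MC. MR = 168 − 5Q; setting this equal to 38 gives Q = 26 and P = 103.
DWL is the triangle between Q = 26 and Q = 52: ½·(52 − 26)·(103 − 38) = 845.

DWL = 845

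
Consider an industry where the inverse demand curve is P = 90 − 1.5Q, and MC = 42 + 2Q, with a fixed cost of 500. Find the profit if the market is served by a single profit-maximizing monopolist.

The monopolist equates marginal revenue to marginal cost: 90 − 3Q = 42 + 2Q, so Q = 9.6. From demand, P = 75.6.
Profit = 75.6·9.6 − (42·9.6 + ½·2·9.6²) − 500 = −269.6.

Profit = −269.6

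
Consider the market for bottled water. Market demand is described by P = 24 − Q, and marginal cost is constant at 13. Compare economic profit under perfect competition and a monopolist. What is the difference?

Competitive firms price at marginal cost: P = 13, giving Q = 11.
Profit = (13 − 13)·11 = 0.
The monopolist equates marginal revenue to marginal cost: 24 − 2Q = 13, so Q = 5.5. From demand, P = 18.5.
Profit = (18.5 − 13)·5.5 = 30.25.
Change in economic profit: 30.25 − 0 = 30.25.

Economic profit rises by 30.25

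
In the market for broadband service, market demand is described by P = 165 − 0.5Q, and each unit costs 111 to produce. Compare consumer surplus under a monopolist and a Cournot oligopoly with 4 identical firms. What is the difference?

A monopolist chooses Q where MR = MC. MR = 165 − Q; setting this equal to 111 gives Q = 54 and P = 138.
CS = ½·(165 − 138)·54 = 729.
In a 4-firm Cournot equilibrium, symmetry and the first-order condition give q = (165 − 111)/(2.5) = 21.6. So Q = 86.4 and P = 121.8.
CS = ½·(165 − 121.8)·86.4 = 1866.24.
Change in consumer surplus: 1866.24 − 729 = 1137.24.

CS rises by 1137.24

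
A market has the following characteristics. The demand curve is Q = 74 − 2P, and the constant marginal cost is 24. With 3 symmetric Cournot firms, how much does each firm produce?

Inverting demand: P = 37 − 0.5Q.
In a 3-firm Cournot equilibrium, symmetry and the first-order condition give q = (37 − 24)/(2) = 6.5. So Q = 19.5 and P = 27.25.

q_i = 6.5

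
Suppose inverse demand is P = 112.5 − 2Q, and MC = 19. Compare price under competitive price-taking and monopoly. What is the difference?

Price rises by 46.75

Competitive firms price at marginal cost: P = 19, giving Q = 46.75.
A monopolist chooses Q where MR = MC. MR = 112.5 − 4Q; setting this equal to 19 gives Q = 23.375 and P = 65.75.
Change in price: 65.75 − 19 = 46.75.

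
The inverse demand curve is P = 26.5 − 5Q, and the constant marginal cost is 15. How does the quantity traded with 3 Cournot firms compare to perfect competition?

In a 3-firm Cournot equilibrium, symmetry and the first-order condition give q = (26.5 − 15)/(20) = 0.575. So Q = 1.725 and P = 17.875.
Perfect competition: P = MC = 15, so 26.5 − 5Q = 15 and Q = 2.3.

Cournot: Q = 1.725; Competition: Q = 2.3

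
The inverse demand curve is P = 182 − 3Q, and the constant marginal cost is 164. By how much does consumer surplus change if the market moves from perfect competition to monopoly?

Consumer surplus falls by 40.5

Perfect competition: P = MC = 164, so 182 − 3Q = 164 and Q = 6.
CS = ½·(182 − 164)·6 = 54.
A monopolist chooses Q where MR = MC. MR = 182 − 6Q; setting this equal to 164 gives Q = 3 and P = 173.
CS = ½·(182 − 173)·3 = 13.5.
Change in consumer surplus: 13.5 − 54 = −40.5.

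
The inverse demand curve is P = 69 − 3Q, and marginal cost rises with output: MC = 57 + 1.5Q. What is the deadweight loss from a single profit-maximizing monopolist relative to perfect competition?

Competitive equilibrium sets price equal to marginal cost: 69 − 3Q = 57 + 1.5Q, so Q = 8/3 and P = 61.
The monopolist equates marginal revenue to marginal cost: 69 − 6Q = 57 + 1.5Q, so Q = 1.6. From demand, P = 64.2.
CS = ½·(69 − 61)·8/3 = 32/3; PS = (61·8/3 − 57·8/3 − ½·1.5·(8/3)²) = 16/3; TS = 16.
CS = ½·(69 − 64.2)·1.6 = 3.84; PS = (64.2·1.6 − 57·1.6 − ½·1.5·1.6²) = 9.6; TS = 13.44.
DWL = 16 − 13.44 = 2.56.

DWL = 2.56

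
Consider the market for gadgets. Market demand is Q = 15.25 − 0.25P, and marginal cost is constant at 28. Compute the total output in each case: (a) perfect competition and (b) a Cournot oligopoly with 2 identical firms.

Competition: Q = 8.25; Cournot: Q = 5.5

Inverting demand: P = 61 − 4Q.
Competitive firms price at marginal cost: P = 28, giving Q = 8.25.
With 2 symmetric Cournot firms, each firm's FOC gives 61 − 12q = 28, so q = 2.75, Q = 2·2.75 = 5.5, and P = 39.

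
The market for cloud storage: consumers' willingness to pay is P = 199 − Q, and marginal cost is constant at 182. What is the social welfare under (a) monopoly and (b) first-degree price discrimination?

Monopoly sets MR = MC: 199 − 2Q = 182 ⇒ Q = 8.5, P = 199 − 8.5 = 190.5.
CS = ½·(199 − 190.5)·8.5 = 36.125; PS = (190.5 − 182)·8.5 = 72.25; TS = 108.375.
Under first-degree price discrimination the firm charges each unit its demand price and produces up to where P = MC, i.e. Q = 17. Consumer surplus is zero; producer surplus equals total surplus.
TS = 144.5 (equal to competitive TS).

Monopoly: TS = 108.375; Perfect PD: TS = 144.5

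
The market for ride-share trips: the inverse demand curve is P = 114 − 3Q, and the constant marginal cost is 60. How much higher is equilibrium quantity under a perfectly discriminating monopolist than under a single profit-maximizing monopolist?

Equilibrium quantity rises by 9

A monopolist chooses Q where MR = MC. MR = 114 − 6Q; setting this equal to 60 gives Q = 9 and P = 87.
Under first-degree price discrimination the firm charges each unit its demand price and produces up to where P = MC, i.e. Q = 18. Consumer surplus is zero; producer surplus equals total surplus.
Change in equilibrium quantity: 18 − 9 = 9.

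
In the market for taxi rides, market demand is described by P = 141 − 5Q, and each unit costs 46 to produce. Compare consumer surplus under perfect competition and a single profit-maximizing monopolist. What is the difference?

CS falls by 676.875

Perfect competition: P = MC = 46, so 141 − 5Q = 46 and Q = 19.
CS = ½·(141 − 46)·19 = 902.5.
Monopoly sets MR = MC: 141 − 10Q = 46 ⇒ Q = 9.5, P = 141 − 5·9.5 = 93.5.
CS = ½·(141 − 93.5)·9.5 = 225.625.
Change in consumer surplus: 225.625 − 902.5 = −676.875.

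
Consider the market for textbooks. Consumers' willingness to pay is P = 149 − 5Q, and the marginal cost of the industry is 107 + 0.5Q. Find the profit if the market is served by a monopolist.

Profit = 84

The monopolist equates marginal revenue to marginal cost: 149 − 10Q = 107 + 0.5Q, so Q = 4. From demand, P = 129.
Profit = 129·4 − (107·4 + ½·0.5·4²) = 84.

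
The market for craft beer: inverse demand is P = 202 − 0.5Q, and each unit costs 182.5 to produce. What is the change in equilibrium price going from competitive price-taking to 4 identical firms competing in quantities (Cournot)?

Under competition P = MC = 182.5, so Q = (202 − 182.5)/0.5 = 39.
With 4 symmetric Cournot firms, each firm's FOC gives 202 − 2.5q = 182.5, so q = 7.8, Q = 4·7.8 = 31.2, and P = 186.4.
Change in equilibrium price: 186.4 − 182.5 = 3.9.

P rises by 3.9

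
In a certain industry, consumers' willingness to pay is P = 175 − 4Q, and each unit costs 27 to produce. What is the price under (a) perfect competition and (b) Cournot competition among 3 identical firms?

Perfect competition: P = MC = 27, so 175 − 4Q = 27 and Q = 37.
Cournot with 3 identical firms: the symmetric best-response condition is 175 − 16q = 27. Each firm produces q = 9.25, total output Q = 27.75, price P = 64.

Competition: P = 27; Cournot: P = 64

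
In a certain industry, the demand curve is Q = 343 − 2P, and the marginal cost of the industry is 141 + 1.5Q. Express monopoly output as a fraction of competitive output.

Q_m/Q_c = 0.8

Inverting demand: P = 171.5 − 0.5Q.
Monopoly sets MR = MC: 171.5 − Q = 141 + 1.5Q ⇒ Q = 12.2, P = 171.5 − 0.5·12.2 = 165.4.
Competitive equilibrium sets price equal to marginal cost: 171.5 − 0.5Q = 141 + 1.5Q, so Q = 15.25 and P = 163.875.
Ratio Q_m/Q_c = 12.2/15.25 = 0.8.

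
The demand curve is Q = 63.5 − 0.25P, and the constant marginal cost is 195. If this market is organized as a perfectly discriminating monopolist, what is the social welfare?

TS = 435.125

Inverting demand: P = 254 − 4Q.
With perfect price discrimination, output is the efficient level Q = 14.75 (where demand meets MC), but every buyer pays their willingness to pay: CS = 0 and PS = total surplus.
TS = 435.125 (equal to competitive TS).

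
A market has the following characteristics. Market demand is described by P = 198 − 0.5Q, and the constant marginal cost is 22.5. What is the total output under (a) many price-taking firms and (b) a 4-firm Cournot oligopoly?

Competitive firms price at marginal cost: P = 22.5, giving Q = 351.
Cournot with 4 identical firms: the symmetric best-response condition is 198 − 2.5q = 22.5. Each firm produces q = 70.2, total output Q = 280.8, price P = 57.6.

Competition: Q = 351; Cournot: Q = 280.8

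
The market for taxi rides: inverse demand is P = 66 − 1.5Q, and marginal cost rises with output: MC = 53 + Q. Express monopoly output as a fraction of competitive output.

Q_m/Q_c = 0.625

A monopolist chooses Q where MR = MC. MR = 66 − 3Q; setting this equal to 53 + Q gives Q = 3.25 and P = 61.125.
Competitive equilibrium sets price equal to marginal cost: 66 − 1.5Q = 53 + Q, so Q = 5.2 and P = 58.2.
Ratio Q_m/Q_c = 3.25/5.2 = 0.625.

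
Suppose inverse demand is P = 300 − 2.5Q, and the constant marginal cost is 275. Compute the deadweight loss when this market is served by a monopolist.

Competitive firms price at marginal cost: P = 275, giving Q = 10.
Monopoly sets MR = MC: 300 − 5Q = 275 ⇒ Q = 5, P = 300 − 2.5·5 = 287.5.
DWL is the triangle between Q = 5 and Q = 10: ½·(10 − 5)·(287.5 − 275) = 31.25.

DWL = 31.25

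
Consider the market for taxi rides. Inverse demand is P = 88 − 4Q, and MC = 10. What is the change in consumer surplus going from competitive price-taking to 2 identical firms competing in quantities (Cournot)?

CS falls by 422.5

Under competition P = MC = 10, so Q = (88 − 10)/4 = 19.5.
CS = ½·(88 − 10)·19.5 = 760.5.
In a 2-firm Cournot equilibrium, symmetry and the first-order condition give q = (88 − 10)/(12) = 6.5. So Q = 13 and P = 36.
CS = ½·(88 − 36)·13 = 338.
Change in consumer surplus: 338 − 760.5 = −422.5.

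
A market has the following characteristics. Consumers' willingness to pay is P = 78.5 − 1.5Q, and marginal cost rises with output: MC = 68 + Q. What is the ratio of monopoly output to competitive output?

The monopolist equates marginal revenue to marginal cost: 78.5 − 3Q = 68 + Q, so Q = 2.625. From demand, P = 1193/16.
Under competition P = MC: 78.5 − 1.5Q = 68 + Q ⇒ Q = 4.2, P = 72.2.
Ratio Q_m/Q_c = 2.625/4.2 = 0.625.

Q_m/Q_c = 0.625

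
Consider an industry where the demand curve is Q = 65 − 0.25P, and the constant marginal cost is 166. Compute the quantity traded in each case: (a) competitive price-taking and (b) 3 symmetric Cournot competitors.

Inverting demand: P = 260 − 4Q.
Perfect competition: P = MC = 166, so 260 − 4Q = 166 and Q = 23.5.
In a 3-firm Cournot equilibrium, symmetry and the first-order condition give q = (260 − 166)/(16) = 5.875. So Q = 17.625 and P = 189.5.

Competition: Q = 23.5; Cournot: Q = 17.625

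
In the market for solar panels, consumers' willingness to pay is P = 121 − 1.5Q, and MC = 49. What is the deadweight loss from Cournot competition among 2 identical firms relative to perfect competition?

DWL = 192

Perfect competition: P = MC = 49, so 121 − 1.5Q = 49 and Q = 48.
In a 2-firm Cournot equilibrium, symmetry and the first-order condition give q = (121 − 49)/(4.5) = 16. So Q = 32 and P = 73.
DWL is the triangle between Q = 32 and Q = 48: ½·(48 − 32)·(73 − 49) = 192.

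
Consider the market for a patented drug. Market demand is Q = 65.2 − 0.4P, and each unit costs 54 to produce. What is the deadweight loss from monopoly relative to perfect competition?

Inverting demand: P = 163 − 2.5Q.
Under competition P = MC = 54, so Q = (163 − 54)/2.5 = 43.6.
A monopolist chooses Q where MR = MC. MR = 163 − 5Q; setting this equal to 54 gives Q = 21.8 and P = 108.5.
DWL is the triangle between Q = 21.8 and Q = 43.6: ½·(43.6 − 21.8)·(108.5 − 54) = 594.05.

DWL = 594.05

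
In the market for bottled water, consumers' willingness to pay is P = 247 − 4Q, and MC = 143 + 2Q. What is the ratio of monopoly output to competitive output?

Q_m/Q_c = 0.6

Monopoly sets MR = MC: 247 − 8Q = 143 + 2Q ⇒ Q = 10.4, P = 247 − 4·10.4 = 205.4.
Competitive equilibrium sets price equal to marginal cost: 247 − 4Q = 143 + 2Q, so Q = 52/3 and P = 533/3.
Ratio Q_m/Q_c = 10.4/(52/3) = 0.6.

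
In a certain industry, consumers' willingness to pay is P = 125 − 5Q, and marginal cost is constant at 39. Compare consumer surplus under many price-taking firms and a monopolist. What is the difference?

Perfect competition: P = MC = 39, so 125 − 5Q = 39 and Q = 17.2.
CS = ½·(125 − 39)·17.2 = 739.6.
The monopolist equates marginal revenue to marginal cost: 125 − 10Q = 39, so Q = 8.6. From demand, P = 82.
CS = ½·(125 − 82)·8.6 = 184.9.
Change in consumer surplus: 184.9 − 739.6 = −554.7.

Consumer surplus falls by 554.7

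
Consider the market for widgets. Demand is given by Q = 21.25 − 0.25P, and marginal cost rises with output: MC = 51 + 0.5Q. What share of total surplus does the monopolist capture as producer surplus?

Inverting demand: P = 85 − 4Q.
A monopolist chooses Q where MR = MC. MR = 85 − 8Q; setting this equal to 51 + 0.5Q gives Q = 4 and P = 69.
CS = ½·(85 − 69)·4 = 32.
PS = P·Q − VC(Q) = 69·4 − (51·4 + ½·0.5·4²) = 68.
Share captured = PS/TS = 68/100 = 0.68.

PS/TS = 0.68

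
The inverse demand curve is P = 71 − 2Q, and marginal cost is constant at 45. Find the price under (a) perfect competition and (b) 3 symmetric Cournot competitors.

Under competition P = MC = 45, so Q = (71 − 45)/2 = 13.
In a 3-firm Cournot equilibrium, symmetry and the first-order condition give q = (71 − 45)/(8) = 3.25. So Q = 9.75 and P = 51.5.

Competition: P = 45; Cournot: P = 51.5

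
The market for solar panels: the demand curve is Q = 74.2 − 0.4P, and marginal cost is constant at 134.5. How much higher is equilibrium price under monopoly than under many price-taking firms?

P rises by 25.5

Inverting demand: P = 185.5 − 2.5Q.
Perfect competition: P = MC = 134.5, so 185.5 − 2.5Q = 134.5 and Q = 20.4.
The monopolist equates marginal revenue to marginal cost: 185.5 − 5Q = 134.5, so Q = 10.2. From demand, P = 160.
Change in equilibrium price: 160 − 134.5 = 25.5.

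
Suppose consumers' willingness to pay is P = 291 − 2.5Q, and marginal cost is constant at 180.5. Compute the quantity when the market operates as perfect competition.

Q = 44.2

Perfect competition: P = MC = 180.5, so 291 − 2.5Q = 180.5 and Q = 44.2.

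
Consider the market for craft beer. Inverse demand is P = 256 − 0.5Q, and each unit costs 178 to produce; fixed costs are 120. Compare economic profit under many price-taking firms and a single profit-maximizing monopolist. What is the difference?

π rises by 3042

Perfect competition: P = MC = 178, so 256 − 0.5Q = 178 and Q = 156.
Profit = (178 − 178)·156 − 120 = −120.
A monopolist chooses Q where MR = MC. MR = 256 − Q; setting this equal to 178 gives Q = 78 and P = 217.
Profit = (217 − 178)·78 − 120 = 2922.
Change in economic profit: 2922 − −120 = 3042.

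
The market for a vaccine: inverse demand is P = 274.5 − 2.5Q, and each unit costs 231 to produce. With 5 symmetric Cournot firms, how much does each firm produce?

Cournot with 5 identical firms: the symmetric best-response condition is 274.5 − 15q = 231. Each firm produces q = 2.9, total output Q = 14.5, price P = 238.25.

q_i = 2.9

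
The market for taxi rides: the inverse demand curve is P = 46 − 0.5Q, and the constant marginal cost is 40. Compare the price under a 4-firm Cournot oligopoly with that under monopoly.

With 4 symmetric Cournot firms, each firm's FOC gives 46 − 2.5q = 40, so q = 2.4, Q = 4·2.4 = 9.6, and P = 41.2.
Monopoly sets MR = MC: 46 − Q = 40 ⇒ Q = 6, P = 46 − 0.5·6 = 43.

Cournot: P = 41.2; Monopoly: P = 43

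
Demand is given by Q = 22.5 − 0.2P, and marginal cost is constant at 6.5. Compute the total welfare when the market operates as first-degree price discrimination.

Inverting demand: P = 112.5 − 5Q.
With perfect price discrimination, output is the efficient level Q = 21.2 (where demand meets MC), but every buyer pays their willingness to pay: CS = 0 and PS = total surplus.
TS = 1123.6 (equal to competitive TS).

TS = 1123.6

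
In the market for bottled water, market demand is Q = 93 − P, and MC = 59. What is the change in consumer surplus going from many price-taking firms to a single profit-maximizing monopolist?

CS falls by 433.5

Inverting demand: P = 93 − Q.
Competitive firms price at marginal cost: P = 59, giving Q = 34.
CS = ½·(93 − 59)·34 = 578.
Monopoly sets MR = MC: 93 − 2Q = 59 ⇒ Q = 17, P = 93 − 17 = 76.
CS = ½·(93 − 76)·17 = 144.5.
Change in consumer surplus: 144.5 − 578 = −433.5.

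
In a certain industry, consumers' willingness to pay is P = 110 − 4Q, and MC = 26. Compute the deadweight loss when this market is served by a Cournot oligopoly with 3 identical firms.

DWL = 55.125

Perfect competition: P = MC = 26, so 110 − 4Q = 26 and Q = 21.
In a 3-firm Cournot equilibrium, symmetry and the first-order condition give q = (110 − 26)/(16) = 5.25. So Q = 15.75 and P = 47.
DWL is the triangle between Q = 15.75 and Q = 21: ½·(21 − 15.75)·(47 − 26) = 55.125.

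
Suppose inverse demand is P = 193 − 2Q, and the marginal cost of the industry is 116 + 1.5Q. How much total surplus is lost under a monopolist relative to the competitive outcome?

Competitive equilibrium sets price equal to marginal cost: 193 − 2Q = 116 + 1.5Q, so Q = 22 and P = 149.
The monopolist equates marginal revenue to marginal cost: 193 − 4Q = 116 + 1.5Q, so Q = 14. From demand, P = 165.
CS = ½·(193 − 149)·22 = 484; PS = (149·22 − 116·22 − ½·1.5·22²) = 363; TS = 847.
CS = ½·(193 − 165)·14 = 196; PS = (165·14 − 116·14 − ½·1.5·14²) = 539; TS = 735.
DWL = 847 − 735 = 112.

DWL = 112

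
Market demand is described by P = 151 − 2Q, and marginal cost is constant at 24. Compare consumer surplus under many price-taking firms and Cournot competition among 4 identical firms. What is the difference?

Consumer surplus falls by 1451.61

Competitive firms price at marginal cost: P = 24, giving Q = 63.5.
CS = ½·(151 − 24)·63.5 = 4032.25.
With 4 symmetric Cournot firms, each firm's FOC gives 151 − 10q = 24, so q = 12.7, Q = 4·12.7 = 50.8, and P = 49.4.
CS = ½·(151 − 49.4)·50.8 = 2580.64.
Change in consumer surplus: 2580.64 − 4032.25 = −1451.61.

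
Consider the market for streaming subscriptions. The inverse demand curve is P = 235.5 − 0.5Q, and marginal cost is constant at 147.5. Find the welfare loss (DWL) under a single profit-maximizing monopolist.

DWL = 1936

Perfect competition: P = MC = 147.5, so 235.5 − 0.5Q = 147.5 and Q = 176.
Monopoly sets MR = MC: 235.5 − Q = 147.5 ⇒ Q = 88, P = 235.5 − 0.5·88 = 191.5.
DWL is the triangle between Q = 88 and Q = 176: ½·(176 − 88)·(191.5 − 147.5) = 1936.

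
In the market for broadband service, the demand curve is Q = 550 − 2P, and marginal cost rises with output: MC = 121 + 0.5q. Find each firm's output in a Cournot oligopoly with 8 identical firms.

q_i = 30.8

Inverting demand: P = 275 − 0.5Q.
Cournot with 8 identical firms: the symmetric best-response condition is 275 − 4.5q = 121 + 0.5q. Each firm produces q = 30.8, total output Q = 246.4, price P = 151.8.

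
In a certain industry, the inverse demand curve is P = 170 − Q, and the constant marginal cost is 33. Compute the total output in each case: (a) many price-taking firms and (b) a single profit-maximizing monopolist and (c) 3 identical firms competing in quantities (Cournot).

Competition: Q = 137; Monopoly: Q = 68.5; Cournot: Q = 102.75

Under competition P = MC = 33, so Q = (170 − 33)/1 = 137.
The monopolist equates marginal revenue to marginal cost: 170 − 2Q = 33, so Q = 68.5. From demand, P = 101.5.
With 3 symmetric Cournot firms, each firm's FOC gives 170 − 4q = 33, so q = 34.25, Q = 3·34.25 = 102.75, and P = 67.25.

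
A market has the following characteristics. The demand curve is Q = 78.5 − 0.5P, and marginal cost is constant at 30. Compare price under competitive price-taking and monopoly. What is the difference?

Price rises by 63.5

Inverting demand: P = 157 − 2Q.
Competitive firms price at marginal cost: P = 30, giving Q = 63.5.
Monopoly sets MR = MC: 157 − 4Q = 30 ⇒ Q = 31.75, P = 157 − 2·31.75 = 93.5.
Change in price: 93.5 − 30 = 63.5.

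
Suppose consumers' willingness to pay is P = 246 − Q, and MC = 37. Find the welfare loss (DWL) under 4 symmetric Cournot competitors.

Competitive firms price at marginal cost: P = 37, giving Q = 209.
With 4 symmetric Cournot firms, each firm's FOC gives 246 − 5q = 37, so q = 41.8, Q = 4·41.8 = 167.2, and P = 78.8.
DWL is the triangle between Q = 167.2 and Q = 209: ½·(209 − 167.2)·(78.8 − 37) = 873.62.

DWL = 873.62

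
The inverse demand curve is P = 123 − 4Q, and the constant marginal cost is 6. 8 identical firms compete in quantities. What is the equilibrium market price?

P = 19

With 8 symmetric Cournot firms, each firm's FOC gives 123 − 36q = 6, so q = 3.25, Q = 8·3.25 = 26, and P = 19.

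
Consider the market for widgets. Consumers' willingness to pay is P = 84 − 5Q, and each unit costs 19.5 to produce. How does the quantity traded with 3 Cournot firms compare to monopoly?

Cournot: Q = 9.675; Monopoly: Q = 6.45

Cournot with 3 identical firms: the symmetric best-response condition is 84 − 20q = 19.5. Each firm produces q = 3.225, total output Q = 9.675, price P = 35.625.
The monopolist equates marginal revenue to marginal cost: 84 − 10Q = 19.5, so Q = 6.45. From demand, P = 51.75.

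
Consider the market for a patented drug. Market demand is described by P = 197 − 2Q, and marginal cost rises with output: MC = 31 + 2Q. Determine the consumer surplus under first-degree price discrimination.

Under first-degree price discrimination the firm charges each unit its demand price and produces up to where P = MC, i.e. Q = 41.5. Consumer surplus is zero; producer surplus equals total surplus.
CS = 0.

CS = 0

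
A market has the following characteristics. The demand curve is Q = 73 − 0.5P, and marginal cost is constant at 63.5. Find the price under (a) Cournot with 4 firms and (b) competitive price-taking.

Cournot: P = 80; Competition: P = 63.5

Inverting demand: P = 146 − 2Q.
With 4 symmetric Cournot firms, each firm's FOC gives 146 − 10q = 63.5, so q = 8.25, Q = 4·8.25 = 33, and P = 80.
Under competition P = MC = 63.5, so Q = (146 − 63.5)/2 = 41.25.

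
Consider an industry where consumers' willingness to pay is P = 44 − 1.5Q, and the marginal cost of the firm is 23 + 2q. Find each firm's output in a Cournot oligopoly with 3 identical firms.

q_i = 2.625

Cournot with 3 identical firms: the symmetric best-response condition is 44 − 6q = 23 + 2q. Each firm produces q = 2.625, total output Q = 7.875, price P = 515/16.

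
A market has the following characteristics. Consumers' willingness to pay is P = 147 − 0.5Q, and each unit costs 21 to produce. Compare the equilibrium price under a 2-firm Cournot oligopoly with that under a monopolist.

Cournot: P = 63; Monopoly: P = 84

With 2 symmetric Cournot firms, each firm's FOC gives 147 − 1.5q = 21, so q = 84, Q = 2·84 = 168, and P = 63.
Monopoly sets MR = MC: 147 − Q = 21 ⇒ Q = 126, P = 147 − 0.5·126 = 84.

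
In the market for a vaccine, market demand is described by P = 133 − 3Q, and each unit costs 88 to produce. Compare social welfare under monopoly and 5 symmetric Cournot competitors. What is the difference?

Monopoly sets MR = MC: 133 − 6Q = 88 ⇒ Q = 7.5, P = 133 − 3·7.5 = 110.5.
CS = ½·(133 − 110.5)·7.5 = 84.375; PS = (110.5 − 88)·7.5 = 168.75; TS = 253.125.
In a 5-firm Cournot equilibrium, symmetry and the first-order condition give q = (133 − 88)/(18) = 2.5. So Q = 12.5 and P = 95.5.
CS = ½·(133 − 95.5)·12.5 = 234.375; PS = (95.5 − 88)·12.5 = 93.75; TS = 328.125.
Change in social welfare: 328.125 − 253.125 = 75.

TS rises by 75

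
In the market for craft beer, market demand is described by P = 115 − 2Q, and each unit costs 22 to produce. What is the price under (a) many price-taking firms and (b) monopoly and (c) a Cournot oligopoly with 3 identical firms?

Perfect competition: P = MC = 22, so 115 − 2Q = 22 and Q = 46.5.
Monopoly sets MR = MC: 115 − 4Q = 22 ⇒ Q = 23.25, P = 115 − 2·23.25 = 68.5.
With 3 symmetric Cournot firms, each firm's FOC gives 115 − 8q = 22, so q = 11.625, Q = 3·11.625 = 34.875, and P = 45.25.

Competition: P = 22; Monopoly: P = 68.5; Cournot: P = 45.25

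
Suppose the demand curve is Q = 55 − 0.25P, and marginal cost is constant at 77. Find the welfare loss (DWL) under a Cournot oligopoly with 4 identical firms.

DWL = 102.245

Inverting demand: P = 220 − 4Q.
Competitive firms price at marginal cost: P = 77, giving Q = 35.75.
With 4 symmetric Cournot firms, each firm's FOC gives 220 − 20q = 77, so q = 7.15, Q = 4·7.15 = 28.6, and P = 105.6.
DWL is the triangle between Q = 28.6 and Q = 35.75: ½·(35.75 − 28.6)·(105.6 − 77) = 102.245.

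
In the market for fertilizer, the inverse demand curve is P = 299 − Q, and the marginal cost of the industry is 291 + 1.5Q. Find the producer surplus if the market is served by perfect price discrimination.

Under first-degree price discrimination the firm charges each unit its demand price and produces up to where P = MC, i.e. Q = 3.2. Consumer surplus is zero; producer surplus equals total surplus.
PS = ½·(299 − 291)·3.2 = 12.8.

PS = 12.8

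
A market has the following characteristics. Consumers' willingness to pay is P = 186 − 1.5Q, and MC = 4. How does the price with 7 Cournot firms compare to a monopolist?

Cournot with 7 identical firms: the symmetric best-response condition is 186 − 12q = 4. Each firm produces q = 91/6, total output Q = 637/6, price P = 26.75.
A monopolist chooses Q where MR = MC. MR = 186 − 3Q; setting this equal to 4 gives Q = 182/3 and P = 95.

Cournot: P = 26.75; Monopoly: P = 95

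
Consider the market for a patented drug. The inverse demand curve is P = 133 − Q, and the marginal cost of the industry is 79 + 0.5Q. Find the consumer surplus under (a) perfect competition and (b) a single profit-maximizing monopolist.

Competitive equilibrium sets price equal to marginal cost: 133 − Q = 79 + 0.5Q, so Q = 36 and P = 97.
CS = ½·(133 − 97)·36 = 648.
Monopoly sets MR = MC: 133 − 2Q = 79 + 0.5Q ⇒ Q = 21.6, P = 133 − 21.6 = 111.4.
CS = ½·(133 − 111.4)·21.6 = 233.28.

Competition: CS = 648; Monopoly: CS = 233.28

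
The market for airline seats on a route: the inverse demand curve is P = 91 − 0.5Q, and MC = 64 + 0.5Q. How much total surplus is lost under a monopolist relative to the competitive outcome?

DWL = 40.5

Competitive equilibrium sets price equal to marginal cost: 91 − 0.5Q = 64 + 0.5Q, so Q = 27 and P = 77.5.
The monopolist equates marginal revenue to marginal cost: 91 − Q = 64 + 0.5Q, so Q = 18. From demand, P = 82.
CS = ½·(91 − 77.5)·27 = 182.25; PS = (77.5·27 − 64·27 − ½·0.5·27²) = 182.25; TS = 364.5.
CS = ½·(91 − 82)·18 = 81; PS = (82·18 − 64·18 − ½·0.5·18²) = 243; TS = 324.
DWL = 364.5 − 324 = 40.5.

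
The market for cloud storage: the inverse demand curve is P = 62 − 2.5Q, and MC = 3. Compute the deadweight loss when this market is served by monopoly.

Under competition P = MC = 3, so Q = (62 − 3)/2.5 = 23.6.
A monopolist chooses Q where MR = MC. MR = 62 − 5Q; setting this equal to 3 gives Q = 11.8 and P = 32.5.
DWL is the triangle between Q = 11.8 and Q = 23.6: ½·(23.6 − 11.8)·(32.5 − 3) = 174.05.

DWL = 174.05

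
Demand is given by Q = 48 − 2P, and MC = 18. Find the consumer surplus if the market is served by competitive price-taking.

CS = 36

Inverting demand: P = 24 − 0.5Q.
Under competition P = MC = 18, so Q = (24 − 18)/0.5 = 12.
CS = ½·(24 − 18)·12 = 36.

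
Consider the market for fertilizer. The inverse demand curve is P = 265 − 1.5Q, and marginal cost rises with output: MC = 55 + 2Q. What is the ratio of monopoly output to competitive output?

Q_m/Q_c = 0.7

The monopolist equates marginal revenue to marginal cost: 265 − 3Q = 55 + 2Q, so Q = 42. From demand, P = 202.
Competitive equilibrium sets price equal to marginal cost: 265 − 1.5Q = 55 + 2Q, so Q = 60 and P = 175.
Ratio Q_m/Q_c = 42/60 = 0.7.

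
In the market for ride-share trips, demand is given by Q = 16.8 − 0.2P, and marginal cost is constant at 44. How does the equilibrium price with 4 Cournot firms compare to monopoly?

Cournot: P = 52; Monopoly: P = 64

Inverting demand: P = 84 − 5Q.
Cournot with 4 identical firms: the symmetric best-response condition is 84 − 25q = 44. Each firm produces q = 1.6, total output Q = 6.4, price P = 52.
Monopoly sets MR = MC: 84 − 10Q = 44 ⇒ Q = 4, P = 84 − 5·4 = 64.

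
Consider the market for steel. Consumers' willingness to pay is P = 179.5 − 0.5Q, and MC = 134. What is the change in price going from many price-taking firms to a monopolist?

Price rises by 22.75

Competitive firms price at marginal cost: P = 134, giving Q = 91.
The monopolist equates marginal revenue to marginal cost: 179.5 − Q = 134, so Q = 45.5. From demand, P = 156.75.
Change in price: 156.75 − 134 = 22.75.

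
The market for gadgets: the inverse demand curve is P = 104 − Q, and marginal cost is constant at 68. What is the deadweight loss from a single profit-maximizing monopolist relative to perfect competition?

DWL = 162

Competitive firms price at marginal cost: P = 68, giving Q = 36.
Monopoly sets MR = MC: 104 − 2Q = 68 ⇒ Q = 18, P = 104 − 18 = 86.
DWL is the triangle between Q = 18 and Q = 36: ½·(36 − 18)·(86 − 68) = 162.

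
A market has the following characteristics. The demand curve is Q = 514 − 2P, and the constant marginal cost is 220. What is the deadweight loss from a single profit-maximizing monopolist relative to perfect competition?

Inverting demand: P = 257 − 0.5Q.
Perfect competition: P = MC = 220, so 257 − 0.5Q = 220 and Q = 74.
A monopolist chooses Q where MR = MC. MR = 257 − Q; setting this equal to 220 gives Q = 37 and P = 238.5.
DWL is the triangle between Q = 37 and Q = 74: ½·(74 − 37)·(238.5 − 220) = 342.25.

DWL = 342.25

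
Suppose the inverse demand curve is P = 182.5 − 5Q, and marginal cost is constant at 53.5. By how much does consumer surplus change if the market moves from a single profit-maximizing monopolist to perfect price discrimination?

A monopolist chooses Q where MR = MC. MR = 182.5 − 10Q; setting this equal to 53.5 gives Q = 12.9 and P = 118.
CS = ½·(182.5 − 118)·12.9 = 416.025.
Under first-degree price discrimination the firm charges each unit its demand price and produces up to where P = MC, i.e. Q = 25.8. Consumer surplus is zero; producer surplus equals total surplus.
CS = 0.
Change in consumer surplus: 0 − 416.025 = −416.025.

Consumer surplus falls by 416.025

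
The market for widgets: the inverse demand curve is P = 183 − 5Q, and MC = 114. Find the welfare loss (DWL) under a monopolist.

DWL = 119.025

Perfect competition: P = MC = 114, so 183 − 5Q = 114 and Q = 13.8.
The monopolist equates marginal revenue to marginal cost: 183 − 10Q = 114, so Q = 6.9. From demand, P = 148.5.
DWL is the triangle between Q = 6.9 and Q = 13.8: ½·(13.8 − 6.9)·(148.5 − 114) = 119.025.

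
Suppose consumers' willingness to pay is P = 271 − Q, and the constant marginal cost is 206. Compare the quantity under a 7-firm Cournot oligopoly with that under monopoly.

With 7 symmetric Cournot firms, each firm's FOC gives 271 − 8q = 206, so q = 8.125, Q = 7·8.125 = 56.875, and P = 214.125.
A monopolist chooses Q where MR = MC. MR = 271 − 2Q; setting this equal to 206 gives Q = 32.5 and P = 238.5.

Cournot: Q = 56.875; Monopoly: Q = 32.5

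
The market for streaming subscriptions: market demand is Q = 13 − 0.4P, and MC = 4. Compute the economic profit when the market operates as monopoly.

Profit = 81.225

Inverting demand: P = 32.5 − 2.5Q.
A monopolist chooses Q where MR = MC. MR = 32.5 − 5Q; setting this equal to 4 gives Q = 5.7 and P = 18.25.
Profit = (18.25 − 4)·5.7 = 81.225.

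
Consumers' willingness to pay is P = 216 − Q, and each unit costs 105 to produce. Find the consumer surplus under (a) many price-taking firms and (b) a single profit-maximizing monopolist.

Competition: CS = 6160.5; Monopoly: CS = 1540.125

Under competition P = MC = 105, so Q = (216 − 105)/1 = 111.
CS = ½·(216 − 105)·111 = 6160.5.
The monopolist equates marginal revenue to marginal cost: 216 − 2Q = 105, so Q = 55.5. From demand, P = 160.5.
CS = ½·(216 − 160.5)·55.5 = 1540.125.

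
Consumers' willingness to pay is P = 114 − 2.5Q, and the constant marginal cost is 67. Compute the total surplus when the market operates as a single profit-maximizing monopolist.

TS = 331.35

Monopoly sets MR = MC: 114 − 5Q = 67 ⇒ Q = 9.4, P = 114 − 2.5·9.4 = 90.5.
CS = ½·(114 − 90.5)·9.4 = 110.45; PS = (90.5 − 67)·9.4 = 220.9; TS = 331.35.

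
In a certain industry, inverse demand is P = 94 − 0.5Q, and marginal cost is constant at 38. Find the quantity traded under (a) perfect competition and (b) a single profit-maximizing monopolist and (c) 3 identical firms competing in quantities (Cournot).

Competitive firms price at marginal cost: P = 38, giving Q = 112.
A monopolist chooses Q where MR = MC. MR = 94 − Q; setting this equal to 38 gives Q = 56 and P = 66.
In a 3-firm Cournot equilibrium, symmetry and the first-order condition give q = (94 − 38)/(2) = 28. So Q = 84 and P = 52.

Competition: Q = 112; Monopoly: Q = 56; Cournot: Q = 84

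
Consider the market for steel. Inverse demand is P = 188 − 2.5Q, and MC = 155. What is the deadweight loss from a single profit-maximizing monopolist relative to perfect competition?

Perfect competition: P = MC = 155, so 188 − 2.5Q = 155 and Q = 13.2.
A monopolist chooses Q where MR = MC. MR = 188 − 5Q; setting this equal to 155 gives Q = 6.6 and P = 171.5.
DWL is the triangle between Q = 6.6 and Q = 13.2: ½·(13.2 − 6.6)·(171.5 − 155) = 54.45.

DWL = 54.45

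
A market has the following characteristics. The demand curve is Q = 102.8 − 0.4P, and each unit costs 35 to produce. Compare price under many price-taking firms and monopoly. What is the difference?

Price rises by 111

Inverting demand: P = 257 − 2.5Q.
Competitive firms price at marginal cost: P = 35, giving Q = 88.8.
Monopoly sets MR = MC: 257 − 5Q = 35 ⇒ Q = 44.4, P = 257 − 2.5·44.4 = 146.
Change in price: 146 − 35 = 111.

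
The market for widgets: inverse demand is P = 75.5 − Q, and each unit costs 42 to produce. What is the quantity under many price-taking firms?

Q = 33.5

Perfect competition: P = MC = 42, so 75.5 − Q = 42 and Q = 33.5.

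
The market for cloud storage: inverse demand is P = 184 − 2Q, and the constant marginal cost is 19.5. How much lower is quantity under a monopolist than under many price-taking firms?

Quantity falls by 41.125

Under competition P = MC = 19.5, so Q = (184 − 19.5)/2 = 82.25.
The monopolist equates marginal revenue to marginal cost: 184 − 4Q = 19.5, so Q = 41.125. From demand, P = 101.75.
Change in quantity: 41.125 − 82.25 = −41.125.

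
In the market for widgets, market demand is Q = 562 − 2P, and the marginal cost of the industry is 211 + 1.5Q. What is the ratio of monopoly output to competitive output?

Inverting demand: P = 281 − 0.5Q.
The monopolist equates marginal revenue to marginal cost: 281 − Q = 211 + 1.5Q, so Q = 28. From demand, P = 267.
Competitive equilibrium sets price equal to marginal cost: 281 − 0.5Q = 211 + 1.5Q, so Q = 35 and P = 263.5.
Ratio Q_m/Q_c = 28/35 = 0.8.

Q_m/Q_c = 0.8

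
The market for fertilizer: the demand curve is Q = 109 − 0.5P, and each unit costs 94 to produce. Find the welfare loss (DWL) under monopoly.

DWL = 961

Inverting demand: P = 218 − 2Q.
Competitive firms price at marginal cost: P = 94, giving Q = 62.
Monopoly sets MR = MC: 218 − 4Q = 94 ⇒ Q = 31, P = 218 − 2·31 = 156.
DWL is the triangle between Q = 31 and Q = 62: ½·(62 − 31)·(156 − 94) = 961.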